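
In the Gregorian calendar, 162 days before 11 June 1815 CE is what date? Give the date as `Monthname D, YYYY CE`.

JDN of 11 June 1815 CE = 2384136.
2384136 − 162 = 2383974.
JDN 2383974 in the Gregorian calendar is December 31, 1814 CE.

December 31, 1814 CE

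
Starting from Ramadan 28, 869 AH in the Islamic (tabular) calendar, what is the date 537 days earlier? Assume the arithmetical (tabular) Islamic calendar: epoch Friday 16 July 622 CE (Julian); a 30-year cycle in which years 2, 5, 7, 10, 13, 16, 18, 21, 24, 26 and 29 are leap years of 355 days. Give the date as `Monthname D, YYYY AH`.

The starting date is JDN 2256293; 2256293 − 537 = 2255756.
JDN 2255756 corresponds to Rabi' al-Awwal 22, 868 AH.

Rabi' al-Awwal 22, 868 AH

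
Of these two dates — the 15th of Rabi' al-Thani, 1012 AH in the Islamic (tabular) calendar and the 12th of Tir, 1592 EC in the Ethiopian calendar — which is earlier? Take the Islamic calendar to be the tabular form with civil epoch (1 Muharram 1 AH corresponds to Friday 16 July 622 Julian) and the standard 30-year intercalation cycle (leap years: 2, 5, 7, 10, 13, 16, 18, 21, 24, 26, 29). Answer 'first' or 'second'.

First date → JDN 2306808; second date → JDN 2305465.
JDN 2305465 < JDN 2306808, so the second date is earlier.

second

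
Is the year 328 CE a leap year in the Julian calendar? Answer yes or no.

328 mod 4 = 0, so it is a leap year in the Julian calendar.

yes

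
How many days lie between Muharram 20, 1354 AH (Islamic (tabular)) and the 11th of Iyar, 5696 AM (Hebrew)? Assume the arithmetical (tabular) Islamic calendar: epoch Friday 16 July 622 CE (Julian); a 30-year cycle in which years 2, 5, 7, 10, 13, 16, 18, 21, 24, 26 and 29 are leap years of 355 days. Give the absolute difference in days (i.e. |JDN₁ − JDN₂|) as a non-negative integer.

375

First date → JDN 2427917; second date → JDN 2428292.
The interval is |2427917 − 2428292| = 375 days.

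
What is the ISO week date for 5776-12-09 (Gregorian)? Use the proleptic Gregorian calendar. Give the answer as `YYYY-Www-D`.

The weekday is Monday (ISO weekday 1).
That Monday belongs to ISO week 50 of ISO year 5776.

5776-W50-1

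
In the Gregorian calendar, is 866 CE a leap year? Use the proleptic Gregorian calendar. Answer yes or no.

866 is not divisible by 4, so it is a common year.

no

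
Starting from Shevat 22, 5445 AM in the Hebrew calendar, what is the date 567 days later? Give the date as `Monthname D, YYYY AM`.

Av 27, 5446 AM

The starting date is JDN 2336521; 2336521 + 567 = 2337088.
JDN 2337088 corresponds to Av 27, 5446 AM.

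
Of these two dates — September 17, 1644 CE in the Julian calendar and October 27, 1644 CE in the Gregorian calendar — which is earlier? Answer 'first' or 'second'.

first

First date → JDN 2321789; second date → JDN 2321819.
JDN 2321789 < JDN 2321819, so the first date is earlier.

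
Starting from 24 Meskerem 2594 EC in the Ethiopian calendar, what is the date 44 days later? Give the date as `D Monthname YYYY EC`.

The starting date is JDN 2671337; 2671337 + 44 = 2671381.
JDN 2671381 corresponds to 8 Hidar 2594 EC.

8 Hidar 2594 EC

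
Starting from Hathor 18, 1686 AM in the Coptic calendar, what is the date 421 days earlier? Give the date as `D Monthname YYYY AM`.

22 Thout 1685 AM

The starting date is JDN 2440553; 2440553 − 421 = 2440132.
JDN 2440132 corresponds to 22 Thout 1685 AM.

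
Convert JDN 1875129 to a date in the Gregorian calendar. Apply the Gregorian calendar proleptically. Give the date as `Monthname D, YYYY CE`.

JDN 2451545 is 1 Jan 2000; 1875129 is −576416 days from there.

October 29, 421 CE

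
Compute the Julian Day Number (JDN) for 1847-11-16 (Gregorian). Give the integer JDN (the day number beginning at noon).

2395982

JDN 2299161 is 15 October 1582 CE (Gregorian); the target day is +96821 days from there, so JDN = 2395982.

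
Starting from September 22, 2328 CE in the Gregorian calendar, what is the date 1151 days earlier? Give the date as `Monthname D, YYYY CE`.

Counting 1151 days back from JDN 2571609 reaches JDN 2570458, which is July 29, 2325 CE.

July 29, 2325 CE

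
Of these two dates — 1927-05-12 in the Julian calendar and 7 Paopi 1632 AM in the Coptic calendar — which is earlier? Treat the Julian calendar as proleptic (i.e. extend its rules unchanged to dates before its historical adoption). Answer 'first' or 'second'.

Converting both to JDN: 2425026 vs 2420789; the smaller is the second.

second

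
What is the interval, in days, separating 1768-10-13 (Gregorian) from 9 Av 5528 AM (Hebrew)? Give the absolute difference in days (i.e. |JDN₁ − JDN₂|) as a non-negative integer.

82

JDN of the first date = 2367095.
JDN of the second date = 2367013.
|2367013 − 2367095| = 82.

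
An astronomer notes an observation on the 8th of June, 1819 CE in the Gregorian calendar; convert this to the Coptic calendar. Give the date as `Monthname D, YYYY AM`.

Paoni 2, 1535 AM

Julian Day Number of the source date = 2385594.
Converting JDN 2385594 to the Coptic calendar gives 2 Paoni 1535 AM.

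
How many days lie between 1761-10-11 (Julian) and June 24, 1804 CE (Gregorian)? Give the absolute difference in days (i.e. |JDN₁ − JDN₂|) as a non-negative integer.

15585

JDN of the first date = 2364547.
JDN of the second date = 2380132.
|2380132 − 2364547| = 15585.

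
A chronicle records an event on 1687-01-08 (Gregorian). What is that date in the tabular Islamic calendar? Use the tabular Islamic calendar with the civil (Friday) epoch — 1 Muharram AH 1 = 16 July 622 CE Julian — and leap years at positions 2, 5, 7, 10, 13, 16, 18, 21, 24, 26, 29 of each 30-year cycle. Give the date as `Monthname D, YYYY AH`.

Both dates share Julian Day Number 2337232; in the tabular Islamic calendar that is 23 Safar 1098 AH.

Safar 23, 1098 AH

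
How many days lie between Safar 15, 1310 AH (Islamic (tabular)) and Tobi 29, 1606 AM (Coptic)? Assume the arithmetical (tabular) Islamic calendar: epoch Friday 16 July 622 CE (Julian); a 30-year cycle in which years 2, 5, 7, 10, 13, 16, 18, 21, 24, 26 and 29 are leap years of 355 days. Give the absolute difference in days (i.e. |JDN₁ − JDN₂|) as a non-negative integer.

946

JDN of the first date = 2412350.
JDN of the second date = 2411404.
|2411404 − 2412350| = 946.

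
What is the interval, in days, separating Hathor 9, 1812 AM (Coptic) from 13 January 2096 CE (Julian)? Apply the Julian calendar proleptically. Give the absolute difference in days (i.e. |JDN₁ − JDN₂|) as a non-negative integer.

68

JDN of the first date = 2486566.
JDN of the second date = 2486634.
|2486634 − 2486566| = 68.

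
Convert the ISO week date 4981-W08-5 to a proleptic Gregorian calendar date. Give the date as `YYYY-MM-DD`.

4981-02-23

ISO week 1 of 4981 is the week containing the first Thursday of 4981.
Week 8, day 5 (Friday) lands on 4981-02-23.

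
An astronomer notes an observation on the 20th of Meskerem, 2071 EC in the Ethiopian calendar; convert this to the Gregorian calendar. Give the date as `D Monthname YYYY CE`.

30 September 2078 CE

Both dates share Julian Day Number 2480307; in the Gregorian calendar that is 30 September 2078 CE.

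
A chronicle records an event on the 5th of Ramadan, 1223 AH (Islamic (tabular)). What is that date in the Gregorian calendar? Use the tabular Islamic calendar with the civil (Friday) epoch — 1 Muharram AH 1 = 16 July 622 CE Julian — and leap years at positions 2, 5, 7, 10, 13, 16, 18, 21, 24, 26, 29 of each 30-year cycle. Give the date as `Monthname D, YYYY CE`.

Julian Day Number of the source date = 2381716.
Converting JDN 2381716 to the Gregorian calendar gives 25 October 1808 CE.

October 25, 1808 CE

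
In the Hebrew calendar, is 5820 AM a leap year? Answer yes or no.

Hebrew year 5820 is year 6 of its 19-year Metonic cycle; leap years are at positions 3, 6, 8, 11, 14, 17, 19, so it is a leap year (13 months).

yes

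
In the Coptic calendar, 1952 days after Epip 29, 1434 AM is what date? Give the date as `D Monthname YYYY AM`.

JDN of Epip 29, 1434 AM = 2348761.
2348761 + 1952 = 2350713.
JDN 2350713 in the Coptic calendar is 29 Hathor 1440 AM.

29 Hathor 1440 AM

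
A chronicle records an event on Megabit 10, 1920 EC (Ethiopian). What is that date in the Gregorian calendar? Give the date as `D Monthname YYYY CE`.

19 March 1928 CE

Both dates share Julian Day Number 2425325; in the Gregorian calendar that is 19 March 1928 CE.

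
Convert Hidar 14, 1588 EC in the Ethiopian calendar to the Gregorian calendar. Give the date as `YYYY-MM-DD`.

1595-11-21

Julian Day Number of the source date = 2303946.
Converting JDN 2303946 to the Gregorian calendar gives 21 November 1595 CE.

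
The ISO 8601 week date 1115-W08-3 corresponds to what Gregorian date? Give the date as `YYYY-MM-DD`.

1115-02-24

ISO week 1 of 1115 is the week containing the first Thursday of 1115.
Week 8, day 3 (Wednesday) lands on 1115-02-24.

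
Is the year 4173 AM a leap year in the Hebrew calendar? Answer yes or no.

Hebrew year 4173 is year 12 of its 19-year Metonic cycle; leap years are at positions 3, 6, 8, 11, 14, 17, 19, so it is a common year (12 months).

no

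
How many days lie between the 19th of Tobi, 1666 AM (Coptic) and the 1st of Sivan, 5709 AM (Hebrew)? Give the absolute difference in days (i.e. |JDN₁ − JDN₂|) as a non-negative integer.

JDN of the first date = 2433309.
JDN of the second date = 2433066.
|2433066 − 2433309| = 243.

243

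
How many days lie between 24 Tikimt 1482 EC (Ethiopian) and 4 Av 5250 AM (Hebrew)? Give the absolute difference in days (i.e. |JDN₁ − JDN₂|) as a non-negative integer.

274

First date → JDN 2265209; second date → JDN 2265483.
The interval is |2265209 − 2265483| = 274 days.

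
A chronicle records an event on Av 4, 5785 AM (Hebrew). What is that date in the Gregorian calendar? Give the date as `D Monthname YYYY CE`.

Both dates share Julian Day Number 2460886; in the Gregorian calendar that is 29 July 2025 CE.

29 July 2025 CE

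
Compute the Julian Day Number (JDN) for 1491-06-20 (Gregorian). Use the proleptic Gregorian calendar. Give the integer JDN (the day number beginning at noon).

JDN 2400001 is 17 November 1858 CE (Gregorian), MJD 0; the target day is −134194 days from there, so JDN = 2265807.

2265807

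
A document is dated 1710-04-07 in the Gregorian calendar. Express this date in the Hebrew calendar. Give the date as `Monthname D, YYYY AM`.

Nisan 7, 5470 AM

Both dates share Julian Day Number 2345721; in the Hebrew calendar that is 7 Nisan 5470 AM.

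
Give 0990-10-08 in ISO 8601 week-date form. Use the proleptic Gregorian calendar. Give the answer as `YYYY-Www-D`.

0990-W40-5

The weekday is Friday (ISO weekday 5).
That Friday belongs to ISO week 40 of ISO year 990.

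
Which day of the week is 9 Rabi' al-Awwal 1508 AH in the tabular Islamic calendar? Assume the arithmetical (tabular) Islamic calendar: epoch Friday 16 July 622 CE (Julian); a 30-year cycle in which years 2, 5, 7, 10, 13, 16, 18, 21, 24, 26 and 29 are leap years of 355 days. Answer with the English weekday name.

This is JDN 2482538 (8 November 2084 Gregorian).
Since JDN mod 7 = 2 (0 = Monday), the day is Wednesday.

Wednesday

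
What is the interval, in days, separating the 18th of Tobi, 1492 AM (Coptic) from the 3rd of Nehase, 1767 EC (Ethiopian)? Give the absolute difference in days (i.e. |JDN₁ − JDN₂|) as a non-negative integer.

171

First date → JDN 2369755; second date → JDN 2369584.
The interval is |2369755 − 2369584| = 171 days.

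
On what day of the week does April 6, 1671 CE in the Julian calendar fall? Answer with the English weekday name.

Thursday

Equivalently 16 April 1671 Gregorian, JDN 2331486.
Since JDN mod 7 = 3 (0 = Monday), the day is Thursday.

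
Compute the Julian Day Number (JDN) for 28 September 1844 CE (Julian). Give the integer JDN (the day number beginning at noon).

In the Gregorian calendar the same day is 10 October 1844.
JDN 2299161 is 15 October 1582 CE (Gregorian); the target day is +95689 days from there, so JDN = 2394850.

2394850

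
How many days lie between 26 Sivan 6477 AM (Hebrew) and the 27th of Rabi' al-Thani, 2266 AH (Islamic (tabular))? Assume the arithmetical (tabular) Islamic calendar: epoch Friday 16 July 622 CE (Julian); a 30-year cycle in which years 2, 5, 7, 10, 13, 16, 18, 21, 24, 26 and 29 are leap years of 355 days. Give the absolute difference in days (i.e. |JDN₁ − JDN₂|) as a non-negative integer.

JDN of the first date = 2713602.
JDN of the second date = 2751195.
|2751195 − 2713602| = 37593.

37593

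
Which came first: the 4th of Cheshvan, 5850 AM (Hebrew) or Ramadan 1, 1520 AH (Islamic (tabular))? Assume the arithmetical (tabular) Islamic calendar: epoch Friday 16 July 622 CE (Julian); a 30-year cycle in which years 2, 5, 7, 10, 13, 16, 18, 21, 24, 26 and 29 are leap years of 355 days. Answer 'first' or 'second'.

first

The two dates have Julian Day Numbers 2484333 and 2486959 respectively.
Since 2484333 < 2486959, the first date comes first.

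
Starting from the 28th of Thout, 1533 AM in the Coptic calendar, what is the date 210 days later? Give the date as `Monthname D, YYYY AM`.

The starting date is JDN 2384620; 2384620 + 210 = 2384830.
JDN 2384830 corresponds to Parmouti 28, 1533 AM.

Parmouti 28, 1533 AM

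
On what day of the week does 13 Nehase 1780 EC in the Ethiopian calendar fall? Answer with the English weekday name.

Sunday

This is JDN 2374343 (17 August 1788 Gregorian).
Since JDN mod 7 = 6 (0 = Monday), the day is Sunday.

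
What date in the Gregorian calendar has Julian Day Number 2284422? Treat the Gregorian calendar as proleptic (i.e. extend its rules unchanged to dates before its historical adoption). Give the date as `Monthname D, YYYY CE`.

June 8, 1542 CE

JDN 2451545 is 1 Jan 2000; 2284422 is −167123 days from there.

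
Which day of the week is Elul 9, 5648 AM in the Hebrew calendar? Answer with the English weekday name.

Thursday

This is JDN 2410866 (16 August 1888 Gregorian).
2410866 ≡ 3 (mod 7); counting from Monday = 0 gives Thursday.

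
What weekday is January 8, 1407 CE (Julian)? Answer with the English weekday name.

This is JDN 2234972 (17 January 1407 Gregorian).
Since JDN mod 7 = 5 (0 = Monday), the day is Saturday.

Saturday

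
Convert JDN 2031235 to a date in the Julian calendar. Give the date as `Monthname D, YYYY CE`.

March 21, 849 CE

JDN 2031235 is 25 March 849 in the proleptic Gregorian calendar.
In the Julian calendar that day is March 21, 849 CE.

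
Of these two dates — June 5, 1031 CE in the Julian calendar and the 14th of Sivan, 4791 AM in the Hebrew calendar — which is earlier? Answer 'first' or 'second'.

first

Converting both to JDN: 2097786 vs 2097788; the smaller is the first.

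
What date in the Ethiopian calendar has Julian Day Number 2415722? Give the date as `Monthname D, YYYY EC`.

Hidar 24, 1894 EC

The Gregorian equivalent of JDN 2415722 is 3 December 1901.
In the Ethiopian calendar that day is Hidar 24, 1894 EC.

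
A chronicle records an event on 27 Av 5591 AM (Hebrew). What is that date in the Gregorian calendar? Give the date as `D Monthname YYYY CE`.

Both dates share Julian Day Number 2390036; in the Gregorian calendar that is 6 August 1831 CE.

6 August 1831 CE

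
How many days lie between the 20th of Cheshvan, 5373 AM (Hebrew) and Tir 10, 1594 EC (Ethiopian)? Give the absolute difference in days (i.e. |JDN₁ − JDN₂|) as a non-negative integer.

3957

First date → JDN 2310150; second date → JDN 2306193.
The interval is |2310150 − 2306193| = 3957 days.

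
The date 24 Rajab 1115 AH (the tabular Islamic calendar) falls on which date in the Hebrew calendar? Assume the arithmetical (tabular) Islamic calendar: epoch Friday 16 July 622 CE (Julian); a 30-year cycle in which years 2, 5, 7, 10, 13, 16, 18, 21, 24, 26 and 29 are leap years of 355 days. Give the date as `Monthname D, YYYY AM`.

The source date corresponds to 3 December 1703 in the Gregorian calendar (JDN 2343404).
That day falls on 25 Kislev 5464 AM in the Hebrew calendar.

Kislev 25, 5464 AM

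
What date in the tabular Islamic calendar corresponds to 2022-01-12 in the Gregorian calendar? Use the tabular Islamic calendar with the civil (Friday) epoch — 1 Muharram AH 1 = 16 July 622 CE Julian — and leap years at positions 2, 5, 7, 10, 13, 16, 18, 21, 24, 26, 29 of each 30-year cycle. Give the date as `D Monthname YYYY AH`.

8 Jumada al-Thani 1443 AH

Both dates share Julian Day Number 2459592; in the tabular Islamic calendar that is 8 Jumada al-Thani 1443 AH.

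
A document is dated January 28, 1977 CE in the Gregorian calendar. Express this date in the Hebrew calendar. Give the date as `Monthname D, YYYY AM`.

Julian Day Number of the source date = 2443172.
Converting JDN 2443172 to the Hebrew calendar gives 9 Shevat 5737 AM.

Shevat 9, 5737 AM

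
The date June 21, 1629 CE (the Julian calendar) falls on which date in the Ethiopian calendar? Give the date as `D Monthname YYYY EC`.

Julian Day Number of the source date = 2316222.
Converting JDN 2316222 to the Ethiopian calendar gives 27 Sene 1621 EC.

27 Sene 1621 EC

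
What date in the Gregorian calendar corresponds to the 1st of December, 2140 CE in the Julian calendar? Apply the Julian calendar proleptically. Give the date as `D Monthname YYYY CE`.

For dates in this range the Gregorian date is 14 days ahead of the Julian.
1 December 2140 Julian + 14 days → 15 December 2140 Gregorian.

15 December 2140 CE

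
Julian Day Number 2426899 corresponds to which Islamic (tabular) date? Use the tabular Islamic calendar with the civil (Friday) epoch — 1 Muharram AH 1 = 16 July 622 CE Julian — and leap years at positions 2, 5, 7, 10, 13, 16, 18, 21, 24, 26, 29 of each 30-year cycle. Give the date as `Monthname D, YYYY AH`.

JDN 2426899 is 10 July 1932 in the Gregorian calendar.
In the tabular Islamic calendar that day is Rabi' al-Awwal 6, 1351 AH.

Rabi' al-Awwal 6, 1351 AH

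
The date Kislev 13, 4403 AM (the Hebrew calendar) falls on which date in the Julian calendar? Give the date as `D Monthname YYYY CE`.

11 November 642 CE

Both dates share Julian Day Number 1955863; in the Julian calendar that is 11 November 642 CE.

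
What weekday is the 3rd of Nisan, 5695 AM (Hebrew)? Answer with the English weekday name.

Saturday

In the Gregorian calendar this is 6 April 1935 (JDN 2427899).
Since JDN mod 7 = 5 (0 = Monday), the day is Saturday.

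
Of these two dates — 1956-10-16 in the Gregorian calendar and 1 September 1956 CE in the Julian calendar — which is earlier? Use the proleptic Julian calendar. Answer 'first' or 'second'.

second

The two dates have Julian Day Numbers 2435763 and 2435731 respectively.
Since 2435731 < 2435763, the second date comes first.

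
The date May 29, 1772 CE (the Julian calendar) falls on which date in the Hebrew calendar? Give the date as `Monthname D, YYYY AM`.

The source date corresponds to 9 June 1772 in the Gregorian calendar (JDN 2368430).
That day falls on 8 Sivan 5532 AM in the Hebrew calendar.

Sivan 8, 5532 AM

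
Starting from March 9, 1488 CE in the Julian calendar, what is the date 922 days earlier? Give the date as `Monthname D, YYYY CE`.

August 30, 1485 CE

The starting date is JDN 2264618; 2264618 − 922 = 2263696.
JDN 2263696 corresponds to August 30, 1485 CE.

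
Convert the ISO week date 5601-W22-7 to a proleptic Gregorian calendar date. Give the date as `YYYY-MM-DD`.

ISO week 1 of 5601 is the week containing the first Thursday of 5601.
Week 22, day 7 (Sunday) lands on 5601-06-03.

5601-06-03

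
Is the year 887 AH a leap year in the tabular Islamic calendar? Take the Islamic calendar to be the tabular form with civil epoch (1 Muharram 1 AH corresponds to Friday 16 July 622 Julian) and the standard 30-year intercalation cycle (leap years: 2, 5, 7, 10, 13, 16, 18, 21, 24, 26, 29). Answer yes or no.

no

Year 887 AH is year 17 of its 30-year cycle; leap positions are 2, 5, 7, 10, 13, 16, 18, 21, 24, 26, 29, so it is a common year (354 days).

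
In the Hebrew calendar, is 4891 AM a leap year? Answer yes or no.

yes

Hebrew year 4891 is year 8 of its 19-year Metonic cycle; leap years are at positions 3, 6, 8, 11, 14, 17, 19, so it is a leap year (13 months).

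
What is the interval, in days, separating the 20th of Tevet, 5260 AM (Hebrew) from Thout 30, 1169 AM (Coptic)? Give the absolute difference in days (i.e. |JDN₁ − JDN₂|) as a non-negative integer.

17253

JDN of the first date = 2268924.
JDN of the second date = 2251671.
|2251671 − 2268924| = 17253.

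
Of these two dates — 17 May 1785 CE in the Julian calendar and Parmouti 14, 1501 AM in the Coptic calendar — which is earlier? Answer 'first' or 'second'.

second

Converting both to JDN: 2373166 vs 2373128; the smaller is the second.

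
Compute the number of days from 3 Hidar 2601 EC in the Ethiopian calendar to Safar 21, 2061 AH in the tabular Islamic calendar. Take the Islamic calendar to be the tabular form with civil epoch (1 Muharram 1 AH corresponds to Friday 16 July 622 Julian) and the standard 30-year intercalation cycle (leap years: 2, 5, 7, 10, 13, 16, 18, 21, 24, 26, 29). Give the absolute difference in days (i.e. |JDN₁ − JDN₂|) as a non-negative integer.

First date → JDN 2673933; second date → JDN 2678485.
The interval is |2673933 − 2678485| = 4552 days.

4552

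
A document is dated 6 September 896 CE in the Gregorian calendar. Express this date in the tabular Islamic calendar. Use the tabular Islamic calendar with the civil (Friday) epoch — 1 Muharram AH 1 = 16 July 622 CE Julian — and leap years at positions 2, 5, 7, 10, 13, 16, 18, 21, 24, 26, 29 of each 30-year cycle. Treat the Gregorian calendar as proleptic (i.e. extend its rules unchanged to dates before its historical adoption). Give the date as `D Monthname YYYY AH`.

20 Rajab 283 AH

Julian Day Number of the source date = 2048567.
Converting JDN 2048567 to the tabular Islamic calendar gives 20 Rajab 283 AH.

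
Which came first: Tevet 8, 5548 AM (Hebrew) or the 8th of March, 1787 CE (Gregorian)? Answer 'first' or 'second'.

The two dates have Julian Day Numbers 2374101 and 2373815 respectively.
Since 2373815 < 2374101, the second date comes first.

second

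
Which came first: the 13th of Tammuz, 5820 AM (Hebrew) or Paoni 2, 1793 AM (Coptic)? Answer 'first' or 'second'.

first

First date → JDN 2473652; second date → JDN 2479829.
JDN 2473652 < JDN 2479829, so the first date is earlier.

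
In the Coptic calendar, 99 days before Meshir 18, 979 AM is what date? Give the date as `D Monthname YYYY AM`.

Counting 99 days back from JDN 2182411 reaches JDN 2182312, which is 9 Hathor 979 AM.

9 Hathor 979 AM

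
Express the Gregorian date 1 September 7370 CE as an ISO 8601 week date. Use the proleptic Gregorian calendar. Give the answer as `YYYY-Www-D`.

7370-W35-6

The weekday is Saturday (ISO weekday 6).
That Saturday belongs to ISO week 35 of ISO year 7370.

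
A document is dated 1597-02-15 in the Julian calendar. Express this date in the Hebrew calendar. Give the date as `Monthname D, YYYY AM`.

The source date corresponds to 25 February 1597 in the Gregorian calendar (JDN 2304408).
That day falls on 7 Adar 5357 AM in the Hebrew calendar.

Adar 7, 5357 AM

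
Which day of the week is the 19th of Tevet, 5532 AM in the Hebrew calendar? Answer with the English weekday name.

This is JDN 2368264 (26 December 1771 Gregorian).
2368264 ≡ 3 (mod 7); counting from Monday = 0 gives Thursday.

Thursday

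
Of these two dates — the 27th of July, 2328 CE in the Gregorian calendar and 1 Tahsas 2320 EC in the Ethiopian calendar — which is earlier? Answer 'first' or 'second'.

First date → JDN 2571552; second date → JDN 2571326.
JDN 2571326 < JDN 2571552, so the second date is earlier.

second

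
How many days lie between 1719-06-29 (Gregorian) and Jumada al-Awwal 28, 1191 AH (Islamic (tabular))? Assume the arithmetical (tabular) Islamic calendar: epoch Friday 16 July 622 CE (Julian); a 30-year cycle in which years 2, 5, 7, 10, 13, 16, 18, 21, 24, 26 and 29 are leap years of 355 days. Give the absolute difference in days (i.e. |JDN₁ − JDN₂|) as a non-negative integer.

First date → JDN 2349091; second date → JDN 2370281.
The interval is |2349091 − 2370281| = 21190 days.

21190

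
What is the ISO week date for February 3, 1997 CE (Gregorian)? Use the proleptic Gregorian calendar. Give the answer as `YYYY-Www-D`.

1997-W06-1

The weekday is Monday (ISO weekday 1).
That Monday belongs to ISO week 6 of ISO year 1997.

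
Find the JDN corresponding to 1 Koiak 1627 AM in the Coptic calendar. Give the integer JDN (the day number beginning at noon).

In the Gregorian calendar the same day is 10 December 1910.
JDN 2451545 is 1 January 2000 CE (Gregorian); the target day is −32529 days from there, so JDN = 2419016.

2419016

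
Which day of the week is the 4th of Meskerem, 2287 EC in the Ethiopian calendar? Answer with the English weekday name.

Sunday

Equivalently 16 September 2294 Gregorian, JDN 2559185.
Since JDN mod 7 = 6 (0 = Monday), the day is Sunday.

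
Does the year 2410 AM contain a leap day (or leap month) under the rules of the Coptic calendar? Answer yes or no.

2410 mod 4 = 2; in the Coptic calendar a year is leap when year mod 4 = 3, so it is a common year.

no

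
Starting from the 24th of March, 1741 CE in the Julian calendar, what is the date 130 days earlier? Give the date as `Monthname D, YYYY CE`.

November 14, 1740 CE

Counting 130 days back from JDN 2357041 reaches JDN 2356911, which is November 14, 1740 CE.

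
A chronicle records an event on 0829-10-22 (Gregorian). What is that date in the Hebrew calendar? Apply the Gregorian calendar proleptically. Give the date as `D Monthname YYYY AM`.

Julian Day Number of the source date = 2024141.
Converting JDN 2024141 to the Hebrew calendar gives 17 Cheshvan 4590 AM.

17 Cheshvan 4590 AM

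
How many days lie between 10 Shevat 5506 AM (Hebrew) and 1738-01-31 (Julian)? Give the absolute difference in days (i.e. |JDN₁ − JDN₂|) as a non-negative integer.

JDN of the first date = 2358804.
JDN of the second date = 2355893.
|2355893 − 2358804| = 2911.

2911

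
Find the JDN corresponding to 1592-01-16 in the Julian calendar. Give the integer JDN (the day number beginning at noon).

2302551

In the Gregorian calendar the same day is 26 January 1592.
JDN 2400001 is 17 November 1858 CE (Gregorian), MJD 0; the target day is −97450 days from there, so JDN = 2302551.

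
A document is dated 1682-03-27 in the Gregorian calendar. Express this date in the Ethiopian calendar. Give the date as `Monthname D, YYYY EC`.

Megabit 21, 1674 EC

Julian Day Number of the source date = 2335484.
Converting JDN 2335484 to the Ethiopian calendar gives 21 Megabit 1674 EC.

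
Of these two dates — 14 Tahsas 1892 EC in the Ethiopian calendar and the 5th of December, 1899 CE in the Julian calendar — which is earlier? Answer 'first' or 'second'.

First date → JDN 2415012; second date → JDN 2415006.
JDN 2415006 < JDN 2415012, so the second date is earlier.

second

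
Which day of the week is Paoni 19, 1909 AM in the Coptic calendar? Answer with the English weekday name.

Thursday

Equivalently 27 June 2193 Gregorian, JDN 2522215.
Since JDN mod 7 = 3 (0 = Monday), the day is Thursday.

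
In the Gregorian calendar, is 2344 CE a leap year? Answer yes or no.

yes

2344 is divisible by 4 and not by 100, so it is a leap year.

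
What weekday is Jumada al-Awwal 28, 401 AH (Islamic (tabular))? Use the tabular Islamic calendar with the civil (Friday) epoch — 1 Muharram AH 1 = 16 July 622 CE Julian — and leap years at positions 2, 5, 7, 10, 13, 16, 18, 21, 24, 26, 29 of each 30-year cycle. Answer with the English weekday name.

Sunday

In the proleptic Gregorian calendar this is 13 January 1011 (JDN 2090332).
JDN 2090332 mod 7 = 6, and JDN 0 was a Monday, so this is a Sunday.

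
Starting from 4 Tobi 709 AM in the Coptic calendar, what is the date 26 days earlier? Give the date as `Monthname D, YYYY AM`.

JDN of 4 Tobi 709 AM = 2083750.
2083750 − 26 = 2083724.
JDN 2083724 in the Coptic calendar is Koiak 8, 709 AM.

Koiak 8, 709 AM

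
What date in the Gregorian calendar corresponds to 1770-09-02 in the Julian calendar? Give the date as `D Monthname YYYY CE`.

At this point the Julian calendar is 11 days behind the Gregorian.
2 September 1770 Julian + 11 days → 13 September 1770 Gregorian.

13 September 1770 CE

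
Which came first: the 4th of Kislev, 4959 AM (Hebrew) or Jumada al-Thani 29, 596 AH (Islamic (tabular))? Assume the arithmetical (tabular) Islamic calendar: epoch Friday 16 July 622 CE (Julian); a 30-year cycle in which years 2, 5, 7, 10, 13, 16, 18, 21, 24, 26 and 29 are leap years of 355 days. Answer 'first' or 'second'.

first

The two dates have Julian Day Numbers 2158936 and 2159464 respectively.
Since 2158936 < 2159464, the first date comes first.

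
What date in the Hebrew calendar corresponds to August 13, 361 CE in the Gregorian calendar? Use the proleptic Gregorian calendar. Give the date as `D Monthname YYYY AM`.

24 Av 4121 AM

Julian Day Number of the source date = 1853137.
Converting JDN 1853137 to the Hebrew calendar gives 24 Av 4121 AM.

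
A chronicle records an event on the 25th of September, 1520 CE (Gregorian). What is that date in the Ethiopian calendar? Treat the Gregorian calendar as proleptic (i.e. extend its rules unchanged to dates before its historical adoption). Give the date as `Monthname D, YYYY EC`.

Julian Day Number of the source date = 2276496.
Converting JDN 2276496 to the Ethiopian calendar gives 18 Meskerem 1513 EC.

Meskerem 18, 1513 EC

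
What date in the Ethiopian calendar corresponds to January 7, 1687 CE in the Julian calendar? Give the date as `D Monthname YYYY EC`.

Both dates share Julian Day Number 2337241; in the Ethiopian calendar that is 12 Tir 1679 EC.

12 Tir 1679 EC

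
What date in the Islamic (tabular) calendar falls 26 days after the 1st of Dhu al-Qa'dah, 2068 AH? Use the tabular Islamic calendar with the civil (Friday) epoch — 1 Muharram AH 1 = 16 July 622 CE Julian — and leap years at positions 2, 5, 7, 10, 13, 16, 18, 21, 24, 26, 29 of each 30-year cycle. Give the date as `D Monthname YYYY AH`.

Counting 26 days forward from JDN 2681211 reaches JDN 2681237, which is 27 Dhu al-Qa'dah 2068 AH.

27 Dhu al-Qa'dah 2068 AH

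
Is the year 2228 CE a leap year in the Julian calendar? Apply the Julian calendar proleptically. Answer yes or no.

yes

2228 mod 4 = 0, so it is a leap year in the Julian calendar.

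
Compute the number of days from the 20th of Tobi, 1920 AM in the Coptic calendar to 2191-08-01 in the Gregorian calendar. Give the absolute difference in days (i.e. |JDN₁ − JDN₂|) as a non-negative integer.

First date → JDN 2526084; second date → JDN 2521519.
The interval is |2526084 − 2521519| = 4565 days.

4565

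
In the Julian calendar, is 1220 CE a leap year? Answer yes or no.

yes

1220 mod 4 = 0, so it is a leap year in the Julian calendar.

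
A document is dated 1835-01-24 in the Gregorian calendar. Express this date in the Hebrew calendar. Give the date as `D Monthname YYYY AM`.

23 Tevet 5595 AM

Both dates share Julian Day Number 2391303; in the Hebrew calendar that is 23 Tevet 5595 AM.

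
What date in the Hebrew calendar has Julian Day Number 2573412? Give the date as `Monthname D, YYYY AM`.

Elul 18, 6093 AM

The Gregorian equivalent of JDN 2573412 is 30 August 2333.
In the Hebrew calendar that day is Elul 18, 6093 AM.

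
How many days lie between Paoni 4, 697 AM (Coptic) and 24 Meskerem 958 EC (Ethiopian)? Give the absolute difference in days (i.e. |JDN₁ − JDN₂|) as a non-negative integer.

5729

JDN of the first date = 2079517.
JDN of the second date = 2073788.
|2073788 − 2079517| = 5729.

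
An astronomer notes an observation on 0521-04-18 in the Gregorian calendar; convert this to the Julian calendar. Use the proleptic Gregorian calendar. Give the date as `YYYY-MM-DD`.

At this point the Julian calendar is 2 days behind the Gregorian.
18 April 521 Gregorian − 2 days → 16 April 521 Julian.

0521-04-16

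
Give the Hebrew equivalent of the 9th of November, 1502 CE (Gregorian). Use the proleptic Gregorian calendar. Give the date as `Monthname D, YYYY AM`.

Cheshvan 28, 5263 AM

Julian Day Number of the source date = 2269966.
Converting JDN 2269966 to the Hebrew calendar gives 28 Cheshvan 5263 AM.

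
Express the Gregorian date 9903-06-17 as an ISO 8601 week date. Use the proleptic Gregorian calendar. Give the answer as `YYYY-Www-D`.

The weekday is Wednesday (ISO weekday 3).
That Wednesday belongs to ISO week 25 of ISO year 9903.

9903-W25-3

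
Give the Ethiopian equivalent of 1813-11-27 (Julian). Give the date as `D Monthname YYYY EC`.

1 Tahsas 1806 EC

The source date corresponds to 9 December 1813 in the Gregorian calendar (JDN 2383587).
That day falls on 1 Tahsas 1806 EC in the Ethiopian calendar.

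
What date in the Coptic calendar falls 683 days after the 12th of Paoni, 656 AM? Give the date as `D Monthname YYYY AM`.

JDN of the 12th of Paoni, 656 AM = 2064550.
2064550 + 683 = 2065233.
JDN 2065233 in the Coptic calendar is 25 Parmouti 658 AM.

25 Parmouti 658 AM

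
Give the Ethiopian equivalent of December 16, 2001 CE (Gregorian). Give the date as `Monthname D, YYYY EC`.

Tahsas 7, 1994 EC

Julian Day Number of the source date = 2452260.
Converting JDN 2452260 to the Ethiopian calendar gives 7 Tahsas 1994 EC.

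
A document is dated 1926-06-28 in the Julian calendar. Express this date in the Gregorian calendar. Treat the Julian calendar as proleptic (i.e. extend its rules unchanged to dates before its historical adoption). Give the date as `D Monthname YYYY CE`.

The Julian–Gregorian offset here is 13 days (Julian trailing).
28 June 1926 Julian + 13 days → 11 July 1926 Gregorian.

11 July 1926 CE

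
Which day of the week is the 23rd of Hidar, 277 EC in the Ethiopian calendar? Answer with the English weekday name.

Wednesday

Equivalently 19 November 284 Gregorian, JDN 1825112.
JDN 1825112 mod 7 = 2, and JDN 0 was a Monday, so this is a Wednesday.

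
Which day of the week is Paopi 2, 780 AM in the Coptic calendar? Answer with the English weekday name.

Tuesday

This is JDN 2109591 (6 October 1063 Gregorian).
Since JDN mod 7 = 1 (0 = Monday), the day is Tuesday.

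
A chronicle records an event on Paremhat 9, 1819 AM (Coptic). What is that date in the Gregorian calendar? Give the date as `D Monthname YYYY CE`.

19 March 2103 CE

Julian Day Number of the source date = 2489242.
Converting JDN 2489242 to the Gregorian calendar gives 19 March 2103 CE.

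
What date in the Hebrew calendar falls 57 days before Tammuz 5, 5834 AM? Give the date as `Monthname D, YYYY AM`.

Iyar 7, 5834 AM

The starting date is JDN 2478754; 2478754 − 57 = 2478697.
JDN 2478697 corresponds to Iyar 7, 5834 AM.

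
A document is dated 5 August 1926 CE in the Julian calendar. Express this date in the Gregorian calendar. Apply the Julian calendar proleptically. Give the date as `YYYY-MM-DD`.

At this point the Julian calendar is 13 days behind the Gregorian.
5 August 1926 Julian + 13 days → 18 August 1926 Gregorian.

1926-08-18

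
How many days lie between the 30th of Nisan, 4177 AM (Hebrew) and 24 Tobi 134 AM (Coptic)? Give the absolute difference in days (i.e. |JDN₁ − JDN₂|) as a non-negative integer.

JDN of the first date = 1873461.
JDN of the second date = 1873751.
|1873751 − 1873461| = 290.

290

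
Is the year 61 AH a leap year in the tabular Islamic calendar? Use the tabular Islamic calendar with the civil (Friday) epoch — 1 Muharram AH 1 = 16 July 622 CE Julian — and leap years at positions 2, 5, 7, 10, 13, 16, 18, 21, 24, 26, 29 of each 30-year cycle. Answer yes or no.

Year 61 AH is year 1 of its 30-year cycle; leap positions are 2, 5, 7, 10, 13, 16, 18, 21, 24, 26, 29, so it is a common year (354 days).

no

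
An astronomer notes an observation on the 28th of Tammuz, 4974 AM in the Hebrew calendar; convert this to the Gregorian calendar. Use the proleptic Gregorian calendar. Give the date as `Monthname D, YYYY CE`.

Both dates share Julian Day Number 2164659; in the Gregorian calendar that is 14 July 1214 CE.

July 14, 1214 CE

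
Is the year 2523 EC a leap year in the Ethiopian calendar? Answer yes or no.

2523 mod 4 = 3; in the Ethiopian calendar a year is leap when year mod 4 = 3, so it is a leap year.

yes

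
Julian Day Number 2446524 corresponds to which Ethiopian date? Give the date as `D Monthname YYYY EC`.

JDN 2446524 is 3 April 1986 in the Gregorian calendar.
In the Ethiopian calendar that day is 25 Megabit 1978 EC.

25 Megabit 1978 EC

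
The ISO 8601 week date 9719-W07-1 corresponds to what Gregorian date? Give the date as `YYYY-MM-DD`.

9719-02-13

ISO week 1 of 9719 is the week containing the first Thursday of 9719.
Week 7, day 1 (Monday) lands on 9719-02-13.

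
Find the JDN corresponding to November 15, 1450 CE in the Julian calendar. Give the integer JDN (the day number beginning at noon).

2250989

In the proleptic Gregorian calendar the same day is 24 November 1450.
JDN 2400001 is 17 November 1858 CE (Gregorian), MJD 0; the target day is −149012 days from there, so JDN = 2250989.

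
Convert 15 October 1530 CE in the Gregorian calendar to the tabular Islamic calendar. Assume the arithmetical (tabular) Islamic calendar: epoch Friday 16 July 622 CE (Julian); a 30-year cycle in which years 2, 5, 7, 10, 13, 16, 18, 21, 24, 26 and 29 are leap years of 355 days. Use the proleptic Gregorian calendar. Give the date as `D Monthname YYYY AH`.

Julian Day Number of the source date = 2280168.
Converting JDN 2280168 to the tabular Islamic calendar gives 12 Safar 937 AH.

12 Safar 937 AH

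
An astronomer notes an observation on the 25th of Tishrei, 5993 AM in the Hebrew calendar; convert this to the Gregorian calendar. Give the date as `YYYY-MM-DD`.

2232-10-11

Both dates share Julian Day Number 2536565; in the Gregorian calendar that is 11 October 2232 CE.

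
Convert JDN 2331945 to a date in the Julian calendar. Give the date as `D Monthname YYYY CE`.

JDN 2331945 is 18 July 1672 in the Gregorian calendar.
In the Julian calendar that day is 8 July 1672 CE.

8 July 1672 CE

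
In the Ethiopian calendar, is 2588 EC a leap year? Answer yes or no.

2588 mod 4 = 0; in the Ethiopian calendar a year is leap when year mod 4 = 3, so it is a common year.

no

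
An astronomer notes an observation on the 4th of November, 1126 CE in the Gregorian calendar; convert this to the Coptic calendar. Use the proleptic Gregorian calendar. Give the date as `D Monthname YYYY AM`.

Julian Day Number of the source date = 2132630.
Converting JDN 2132630 to the Coptic calendar gives 1 Hathor 843 AM.

1 Hathor 843 AM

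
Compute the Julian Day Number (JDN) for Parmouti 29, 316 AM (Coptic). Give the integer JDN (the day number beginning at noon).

In the proleptic Gregorian calendar the same day is 27 April 600.
JDN 2400001 is 17 November 1858 CE (Gregorian), MJD 0; the target day is −459679 days from there, so JDN = 1940322.

1940322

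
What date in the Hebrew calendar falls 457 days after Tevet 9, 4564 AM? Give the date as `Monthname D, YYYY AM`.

Nisan 23, 4565 AM

Counting 457 days forward from JDN 2014714 reaches JDN 2015171, which is Nisan 23, 4565 AM.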